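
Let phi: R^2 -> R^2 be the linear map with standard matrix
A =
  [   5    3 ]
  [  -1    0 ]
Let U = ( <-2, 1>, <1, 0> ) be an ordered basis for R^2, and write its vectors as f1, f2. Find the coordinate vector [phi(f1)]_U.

<2, -3>

Compute phi(f1) = A f1 = <-7, 2> in standard coordinates.
Then write this in U-coordinates: solve for y in y_1 f1 + y_2 f2 = <-7, 2>.
This gives y = <2, -3>, which is column 1 of [phi]_U.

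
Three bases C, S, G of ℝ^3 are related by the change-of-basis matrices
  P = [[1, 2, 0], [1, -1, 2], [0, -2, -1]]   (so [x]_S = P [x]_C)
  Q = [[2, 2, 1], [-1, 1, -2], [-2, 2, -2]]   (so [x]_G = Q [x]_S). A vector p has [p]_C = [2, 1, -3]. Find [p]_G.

First [p]_S = P [p]_C = [4, -5, 1].
Then [p]_G = Q [p]_S = [-1, -11, -20].

[-1, -11, -20]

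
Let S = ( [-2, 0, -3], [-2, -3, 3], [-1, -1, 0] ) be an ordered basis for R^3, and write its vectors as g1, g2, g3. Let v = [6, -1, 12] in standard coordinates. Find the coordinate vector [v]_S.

[v]_S is the unique c with M c = v, where M has columns g1, ..., g3.
Gaussian elimination on [M | v] yields c = (-3, 1, -2).
Check: -3g1 + g2 - 2g3 = [6, -1, 12].

[-3, 1, -2]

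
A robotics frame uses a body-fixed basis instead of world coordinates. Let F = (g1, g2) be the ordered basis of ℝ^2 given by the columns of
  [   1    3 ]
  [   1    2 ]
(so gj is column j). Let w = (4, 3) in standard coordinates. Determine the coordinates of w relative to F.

[w]_F is the unique c with M c = w, where M has columns g1, g2.
System: c_1 + 3c_2 = 4, c_1 + 2c_2 = 3; solving gives c_1 = 1, c_2 = 1.
Check: g1 + g2 = (4, 3).

(1, 1)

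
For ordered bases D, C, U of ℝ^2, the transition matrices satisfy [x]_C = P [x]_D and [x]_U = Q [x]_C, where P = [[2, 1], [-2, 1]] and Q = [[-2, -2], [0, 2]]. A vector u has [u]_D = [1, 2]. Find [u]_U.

[-8, 0]

Apply P to get C-coordinates [4, 0], then Q to get U-coordinates.
The result is [u]_U = [-8, 0].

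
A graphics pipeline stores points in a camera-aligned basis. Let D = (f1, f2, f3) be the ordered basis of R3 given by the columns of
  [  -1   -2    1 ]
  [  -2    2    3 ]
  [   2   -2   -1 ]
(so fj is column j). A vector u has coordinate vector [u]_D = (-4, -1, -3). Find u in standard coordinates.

By definition u = -4f1 - f2 - 3f3.
Summing componentwise gives (3, -3, -3).

(3, -3, -3)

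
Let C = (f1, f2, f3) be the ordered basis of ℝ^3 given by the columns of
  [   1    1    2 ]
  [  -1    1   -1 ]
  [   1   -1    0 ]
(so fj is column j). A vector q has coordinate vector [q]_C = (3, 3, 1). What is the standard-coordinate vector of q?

By definition q = 3f1 + 3f2 + f3.
Summing componentwise gives (8, -1, 0).

(8, -1, 0)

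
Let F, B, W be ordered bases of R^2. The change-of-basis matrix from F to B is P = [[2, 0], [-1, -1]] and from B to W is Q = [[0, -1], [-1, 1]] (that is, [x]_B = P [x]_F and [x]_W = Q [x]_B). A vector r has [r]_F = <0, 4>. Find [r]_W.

Composing the changes, [r]_W = Q P [r]_F.
Q P = [[1, 1], [-3, -1]]; applying this to <0, 4> gives <4, -4>.

<4, -4>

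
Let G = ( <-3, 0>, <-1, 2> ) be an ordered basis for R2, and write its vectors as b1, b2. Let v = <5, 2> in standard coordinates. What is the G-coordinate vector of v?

<-2, 1>

Write v = c_1 b1 + c_2 b2 and solve for the c_i.
System: -3c_1 - c_2 = 5, 0c_1 + 2c_2 = 2; solving gives c_1 = -2, c_2 = 1.
Check: -2b1 + b2 = <5, 2>.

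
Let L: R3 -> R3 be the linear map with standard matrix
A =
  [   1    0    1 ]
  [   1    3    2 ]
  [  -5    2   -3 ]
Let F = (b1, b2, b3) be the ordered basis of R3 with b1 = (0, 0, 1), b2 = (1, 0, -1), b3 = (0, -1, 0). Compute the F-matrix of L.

[[-2, -2, -2], [1, 0, 0], [-2, 1, 3]]

Let P have columns b1, ..., b3. Then [L]_F = P^(-1) A P.
Here det P = -1, so P^(-1) is integer; computing A P first and then P^(-1)(A P) gives [[-2, -2, -2], [1, 0, 0], [-2, 1, 3]].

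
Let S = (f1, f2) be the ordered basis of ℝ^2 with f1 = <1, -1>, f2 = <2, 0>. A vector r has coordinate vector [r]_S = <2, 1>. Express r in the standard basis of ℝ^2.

By definition r = 2f1 + f2.
Summing componentwise gives <4, -2>.

<4, -2>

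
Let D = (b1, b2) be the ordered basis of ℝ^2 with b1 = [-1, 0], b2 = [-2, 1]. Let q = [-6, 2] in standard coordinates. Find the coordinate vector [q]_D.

[2, 2]

Write q = c_1 b1 + c_2 b2 and solve for the c_i.
System: -c_1 - 2c_2 = -6, 0c_1 + c_2 = 2; solving gives c_1 = 2, c_2 = 2.
Check: 2b1 + 2b2 = [-6, 2].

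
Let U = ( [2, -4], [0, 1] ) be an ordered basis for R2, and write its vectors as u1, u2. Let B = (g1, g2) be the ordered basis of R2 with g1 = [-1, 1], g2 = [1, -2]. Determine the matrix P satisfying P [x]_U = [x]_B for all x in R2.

Let M have columns uj and N have columns gj. Then for every x, N [x]_B = x = M [x]_U, so P = N^(-1) M.
Since det N = 1, N^(-1) has integer entries; multiplying gives P = [[0, -1], [2, -1]].

[[0, -1], [2, -1]]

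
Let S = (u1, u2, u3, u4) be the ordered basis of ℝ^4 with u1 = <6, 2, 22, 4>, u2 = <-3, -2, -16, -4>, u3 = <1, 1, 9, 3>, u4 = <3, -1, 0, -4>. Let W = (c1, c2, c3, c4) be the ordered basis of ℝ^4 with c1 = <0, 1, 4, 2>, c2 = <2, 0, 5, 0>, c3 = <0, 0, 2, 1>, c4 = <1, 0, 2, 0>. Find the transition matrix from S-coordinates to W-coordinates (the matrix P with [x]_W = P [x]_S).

Column j of P is [uj]_W, since P maps S-coordinates to W-coordinates.
Expressing u1 in W: u1 = 2c1 + 2c2 + 0·c3 + 2c4, so column 1 of P is <2, 2, 0, 2>.
Doing the same for each uj gives P = [[2, -2, 1, -1], [2, -2, 1, 2], [0, 0, 1, -2], [2, 1, -1, -1]].

[[2, -2, 1, -1], [2, -2, 1, 2], [0, 0, 1, -2], [2, 1, -1, -1]]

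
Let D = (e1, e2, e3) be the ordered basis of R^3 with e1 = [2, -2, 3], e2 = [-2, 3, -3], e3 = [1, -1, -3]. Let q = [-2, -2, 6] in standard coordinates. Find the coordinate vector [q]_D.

Write q = c_1 e1 + ... + c_3 e3 and solve for the c_i.
Gaussian elimination on [M | q] yields c = (-4, -4, -2).
Check: -4e1 - 4e2 - 2e3 = [-2, -2, 6].

[-4, -4, -2]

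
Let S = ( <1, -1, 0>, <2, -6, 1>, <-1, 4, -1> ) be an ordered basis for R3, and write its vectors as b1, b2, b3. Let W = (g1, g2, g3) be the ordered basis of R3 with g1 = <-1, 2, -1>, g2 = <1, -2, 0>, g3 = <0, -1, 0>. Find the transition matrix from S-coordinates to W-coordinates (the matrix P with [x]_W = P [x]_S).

Column j of P is [bj]_W, since P maps S-coordinates to W-coordinates.
Expressing b1 in W: b1 = 0·g1 + g2 - g3, so column 1 of P is <0, 1, -1>.
Doing the same for each bj gives P = [[0, -1, 1], [1, 1, 0], [-1, 2, -2]].

[[0, -1, 1], [1, 1, 0], [-1, 2, -2]]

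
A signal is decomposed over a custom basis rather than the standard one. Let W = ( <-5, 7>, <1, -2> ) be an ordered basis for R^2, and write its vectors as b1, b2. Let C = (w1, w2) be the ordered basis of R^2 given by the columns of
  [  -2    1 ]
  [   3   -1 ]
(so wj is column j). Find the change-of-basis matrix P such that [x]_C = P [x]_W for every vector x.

Column j of P is [bj]_C, since P maps W-coordinates to C-coordinates.
Expressing b1 in C: b1 = 2w1 - w2, so column 1 of P is <2, -1>.
Doing the same for each bj gives P = [[2, -1], [-1, -1]].

[[2, -1], [-1, -1]]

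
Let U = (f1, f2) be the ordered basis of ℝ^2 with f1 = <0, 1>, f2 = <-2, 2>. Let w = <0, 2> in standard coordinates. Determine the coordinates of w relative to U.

Write w = c_1 f1 + c_2 f2 and solve for the c_i.
System: 0c_1 - 2c_2 = 0, c_1 + 2c_2 = 2; solving gives c_1 = 2, c_2 = 0.
Check: 2f1 + 0·f2 = <0, 2>.

<2, 0>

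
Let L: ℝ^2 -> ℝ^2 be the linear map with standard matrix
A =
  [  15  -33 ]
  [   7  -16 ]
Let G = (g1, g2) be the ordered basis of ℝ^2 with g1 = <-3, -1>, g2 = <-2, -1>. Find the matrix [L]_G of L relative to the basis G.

Let P have columns g1, g2. Then [L]_G = P^(-1) A P.
Here det P = 1, so P^(-1) is integer; computing A P first and then P^(-1)(A P) gives [[2, 1], [3, -3]].

[[2, 1], [3, -3]]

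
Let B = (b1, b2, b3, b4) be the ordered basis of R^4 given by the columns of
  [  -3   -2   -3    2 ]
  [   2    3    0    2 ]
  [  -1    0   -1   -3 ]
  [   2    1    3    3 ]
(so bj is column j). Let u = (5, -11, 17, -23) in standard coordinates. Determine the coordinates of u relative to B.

Write u = c_1 b1 + ... + c_4 b4 and solve for the c_i.
Row-reducing the augmented matrix [M | u] gives c = (-3, 1, -2, -4).
Check: -3b1 + b2 - 2b3 - 4b4 = (5, -11, 17, -23).

(-3, 1, -2, -4)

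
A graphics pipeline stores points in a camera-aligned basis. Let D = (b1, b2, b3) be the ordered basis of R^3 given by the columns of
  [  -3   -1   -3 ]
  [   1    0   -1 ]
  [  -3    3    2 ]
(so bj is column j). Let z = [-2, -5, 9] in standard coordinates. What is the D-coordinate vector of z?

We seek scalars with c_1 b1 + ... + c_3 b3 = z; equivalently solve M c = z where the columns of M are b1, ..., b3.
Solving this 3x3 system gives c = (-2, -1, 3).
Check: -2b1 - b2 + 3b3 = [-2, -5, 9].

[-2, -1, 3]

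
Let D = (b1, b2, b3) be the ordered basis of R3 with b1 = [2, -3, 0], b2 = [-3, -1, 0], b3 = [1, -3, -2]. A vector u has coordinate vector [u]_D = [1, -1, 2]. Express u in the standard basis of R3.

By definition u = b1 - b2 + 2b3.
Summing componentwise gives [7, -8, -4].

[7, -8, -4]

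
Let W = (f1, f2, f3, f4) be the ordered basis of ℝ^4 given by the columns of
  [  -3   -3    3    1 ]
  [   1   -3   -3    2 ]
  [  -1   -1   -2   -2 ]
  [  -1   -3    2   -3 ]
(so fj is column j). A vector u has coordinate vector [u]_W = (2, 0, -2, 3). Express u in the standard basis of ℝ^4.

(-9, 14, -4, -15)

The coordinates say u = 2f1 + 0·f2 - 2f3 + 3f4; adding the scaled basis vectors gives (-9, 14, -4, -15).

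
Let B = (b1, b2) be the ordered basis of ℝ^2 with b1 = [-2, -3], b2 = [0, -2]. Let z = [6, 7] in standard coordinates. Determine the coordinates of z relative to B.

Write z = c_1 b1 + c_2 b2 and solve for the c_i.
System: -2c_1 + 0c_2 = 6, -3c_1 - 2c_2 = 7; solving gives c_1 = -3, c_2 = 1.
Check: -3b1 + b2 = [6, 7].

[-3, 1]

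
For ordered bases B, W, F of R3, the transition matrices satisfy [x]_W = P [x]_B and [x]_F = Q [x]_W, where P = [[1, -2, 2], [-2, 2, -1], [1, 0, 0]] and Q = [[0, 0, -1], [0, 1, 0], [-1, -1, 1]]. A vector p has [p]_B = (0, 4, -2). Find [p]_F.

(0, 10, 2)

Apply P to get W-coordinates (-12, 10, 0), then Q to get F-coordinates.
The result is [p]_F = (0, 10, 2).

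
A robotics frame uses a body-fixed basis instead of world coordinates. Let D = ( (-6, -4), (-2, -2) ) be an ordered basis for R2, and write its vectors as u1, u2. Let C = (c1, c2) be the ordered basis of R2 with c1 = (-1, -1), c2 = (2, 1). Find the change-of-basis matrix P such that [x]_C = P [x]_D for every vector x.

[[2, 2], [-2, 0]]

Let M have columns uj and N have columns cj. Then for every x, N [x]_C = x = M [x]_D, so P = N^(-1) M.
Since det N = 1, N^(-1) has integer entries; multiplying gives P = [[2, 2], [-2, 0]].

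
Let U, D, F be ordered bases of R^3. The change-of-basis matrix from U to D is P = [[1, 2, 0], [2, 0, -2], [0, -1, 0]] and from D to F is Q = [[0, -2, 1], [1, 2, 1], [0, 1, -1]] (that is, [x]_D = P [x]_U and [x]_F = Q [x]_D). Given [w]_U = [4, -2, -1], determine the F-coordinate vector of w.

[-18, 22, 8]

Composing the changes, [w]_F = Q P [w]_U.
Q P = [[-4, -1, 4], [5, 1, -4], [2, 1, -2]]; applying this to [4, -2, -1] gives [-18, 22, 8].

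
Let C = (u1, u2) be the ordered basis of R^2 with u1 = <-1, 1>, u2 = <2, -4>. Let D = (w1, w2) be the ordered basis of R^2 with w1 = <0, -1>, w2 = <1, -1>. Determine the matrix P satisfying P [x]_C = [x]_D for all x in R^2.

Take x = uj: its C-coordinates are the j-th standard unit vector, so P e_j — column j of P — equals [uj]_D.
u1 = 0·w1 - w2, giving column 1 = <0, -1>; repeating for each j gives P = [[0, 2], [-1, 2]].

[[0, 2], [-1, 2]]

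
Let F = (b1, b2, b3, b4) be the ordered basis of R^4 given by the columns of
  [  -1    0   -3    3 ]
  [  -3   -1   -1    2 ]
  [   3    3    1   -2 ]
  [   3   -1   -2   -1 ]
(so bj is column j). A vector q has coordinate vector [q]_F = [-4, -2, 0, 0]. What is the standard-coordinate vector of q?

The coordinates say q = -4b1 - 2b2 + 0·b3 + 0·b4; adding the scaled basis vectors gives [4, 14, -18, -10].

[4, 14, -18, -10]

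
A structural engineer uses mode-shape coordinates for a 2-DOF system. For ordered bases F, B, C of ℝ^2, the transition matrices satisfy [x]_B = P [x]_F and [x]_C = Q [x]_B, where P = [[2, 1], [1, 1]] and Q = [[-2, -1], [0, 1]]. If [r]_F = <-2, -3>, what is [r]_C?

<19, -5>

Apply P to get B-coordinates <-7, -5>, then Q to get C-coordinates.
The result is [r]_C = <19, -5>.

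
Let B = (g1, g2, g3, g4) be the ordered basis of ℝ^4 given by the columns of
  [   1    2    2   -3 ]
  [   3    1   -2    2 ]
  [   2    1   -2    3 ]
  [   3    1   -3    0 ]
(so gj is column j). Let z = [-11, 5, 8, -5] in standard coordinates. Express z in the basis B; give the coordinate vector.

[1, -2, 2, 4]

[z]_B is the unique c with M c = z, where M has columns g1, ..., g4.
Row-reducing the augmented matrix [M | z] gives c = (1, -2, 2, 4).
Check: g1 - 2g2 + 2g3 + 4g4 = [-11, 5, 8, -5].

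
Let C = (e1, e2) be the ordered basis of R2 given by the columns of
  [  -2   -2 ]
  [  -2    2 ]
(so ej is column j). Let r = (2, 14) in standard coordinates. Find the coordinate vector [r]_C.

We seek scalars with c_1 e1 + c_2 e2 = r; equivalently solve M c = r where the columns of M are e1, e2.
System: -2c_1 - 2c_2 = 2, -2c_1 + 2c_2 = 14; solving gives c_1 = -4, c_2 = 3.
Check: -4e1 + 3e2 = (2, 14).

(-4, 3)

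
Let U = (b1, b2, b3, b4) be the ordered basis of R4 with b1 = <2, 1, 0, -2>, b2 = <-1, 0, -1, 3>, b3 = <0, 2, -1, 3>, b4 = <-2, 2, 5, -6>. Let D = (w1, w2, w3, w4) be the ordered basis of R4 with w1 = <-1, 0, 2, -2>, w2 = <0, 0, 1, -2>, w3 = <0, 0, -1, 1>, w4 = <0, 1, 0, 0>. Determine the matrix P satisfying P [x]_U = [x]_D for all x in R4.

[[-2, 1, 0, 2], [2, -2, -2, 1], [-2, 1, -1, 0], [1, 0, 2, 2]]

Column j of P is [bj]_D, since P maps U-coordinates to D-coordinates.
Expressing b1 in D: b1 = -2w1 + 2w2 - 2w3 + w4, so column 1 of P is <-2, 2, -2, 1>.
Doing the same for each bj gives P = [[-2, 1, 0, 2], [2, -2, -2, 1], [-2, 1, -1, 0], [1, 0, 2, 2]].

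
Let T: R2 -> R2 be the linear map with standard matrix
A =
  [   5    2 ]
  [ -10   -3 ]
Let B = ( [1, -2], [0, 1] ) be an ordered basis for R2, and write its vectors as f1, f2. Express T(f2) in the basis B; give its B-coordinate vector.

Column 2 of [T]_B is the B-coordinate vector of T(f2).
In standard coordinates T(f2) = A f2 = [2, -3].
Converting to B: [2, -3] = 2f1 + f2, so the coordinate vector is [2, 1].

[2, 1]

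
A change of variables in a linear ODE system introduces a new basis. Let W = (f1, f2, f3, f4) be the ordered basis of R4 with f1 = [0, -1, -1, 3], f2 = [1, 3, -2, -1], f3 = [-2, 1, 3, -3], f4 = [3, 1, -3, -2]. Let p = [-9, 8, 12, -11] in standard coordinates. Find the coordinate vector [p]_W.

[p]_W is the unique c with M c = p, where M has columns f1, ..., f4.
Gaussian elimination on [M | p] yields c = (-4, 2, 1, -3).
Check: -4f1 + 2f2 + f3 - 3f4 = [-9, 8, 12, -11].

[-4, 2, 1, -3]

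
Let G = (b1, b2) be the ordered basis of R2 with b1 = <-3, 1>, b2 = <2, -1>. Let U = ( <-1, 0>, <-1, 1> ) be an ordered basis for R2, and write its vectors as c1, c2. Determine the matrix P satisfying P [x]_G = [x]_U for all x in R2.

Take x = bj: its G-coordinates are the j-th standard unit vector, so P e_j — column j of P — equals [bj]_U.
b1 = 2c1 + c2, giving column 1 = <2, 1>; repeating for each j gives P = [[2, -1], [1, -1]].

[[2, -1], [1, -1]]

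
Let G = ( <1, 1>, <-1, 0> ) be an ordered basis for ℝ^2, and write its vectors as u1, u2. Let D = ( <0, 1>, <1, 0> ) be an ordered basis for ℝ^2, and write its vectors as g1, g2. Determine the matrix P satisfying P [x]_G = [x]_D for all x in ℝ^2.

[[1, 0], [1, -1]]

Take x = uj: its G-coordinates are the j-th standard unit vector, so P e_j — column j of P — equals [uj]_D.
u1 = g1 + g2, giving column 1 = <1, 1>; repeating for each j gives P = [[1, 0], [1, -1]].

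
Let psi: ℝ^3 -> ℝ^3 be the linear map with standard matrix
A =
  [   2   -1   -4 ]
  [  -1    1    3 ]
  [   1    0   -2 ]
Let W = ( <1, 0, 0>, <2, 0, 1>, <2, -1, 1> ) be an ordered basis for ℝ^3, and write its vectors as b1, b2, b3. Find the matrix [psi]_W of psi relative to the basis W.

[[0, 0, 1], [0, 1, 0], [1, -1, 0]]

The j-th column of [psi]_W is [psi(bj)]_W.
psi(b1) = A b1 = <2, -1, 1> = 0·b1 + 0·b2 + b3, so column 1 is <0, 0, 1>.
Repeating for b2, b3 and assembling the columns gives [[0, 0, 1], [0, 1, 0], [1, -1, 0]].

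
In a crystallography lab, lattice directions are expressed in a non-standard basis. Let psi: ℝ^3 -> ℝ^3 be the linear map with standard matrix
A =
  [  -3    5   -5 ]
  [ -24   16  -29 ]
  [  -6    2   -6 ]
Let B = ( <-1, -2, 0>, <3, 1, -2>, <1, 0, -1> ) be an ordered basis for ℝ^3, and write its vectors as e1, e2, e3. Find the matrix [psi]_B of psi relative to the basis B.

[[3, 0, -3], [-2, 2, -1], [2, 0, 2]]

Let P have columns e1, ..., e3. Then [psi]_B = P^(-1) A P.
Here det P = -1, so P^(-1) is integer; computing A P first and then P^(-1)(A P) gives [[3, 0, -3], [-2, 2, -1], [2, 0, 2]].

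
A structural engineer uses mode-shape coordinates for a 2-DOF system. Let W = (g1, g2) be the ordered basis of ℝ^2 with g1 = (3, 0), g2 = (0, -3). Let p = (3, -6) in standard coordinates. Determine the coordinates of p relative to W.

(1, 2)

Write p = c_1 g1 + c_2 g2 and solve for the c_i.
System: 3c_1 + 0c_2 = 3, 0c_1 - 3c_2 = -6; solving gives c_1 = 1, c_2 = 2.
Check: g1 + 2g2 = (3, -6).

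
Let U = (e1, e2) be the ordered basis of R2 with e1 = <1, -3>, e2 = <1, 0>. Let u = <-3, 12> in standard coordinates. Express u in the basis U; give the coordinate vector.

<-4, 1>

We seek scalars with c_1 e1 + c_2 e2 = u; equivalently solve M c = u where the columns of M are e1, e2.
System: c_1 + c_2 = -3, -3c_1 + 0c_2 = 12; solving gives c_1 = -4, c_2 = 1.
Check: -4e1 + e2 = <-3, 12>.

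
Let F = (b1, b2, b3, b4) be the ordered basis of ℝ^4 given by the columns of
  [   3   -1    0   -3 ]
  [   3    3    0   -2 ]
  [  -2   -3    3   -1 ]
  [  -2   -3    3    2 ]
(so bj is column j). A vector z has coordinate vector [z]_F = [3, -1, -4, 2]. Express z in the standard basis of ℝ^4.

[4, 2, -17, -11]

z = M [z]_F, where M has columns b1, ..., b4.
Carrying out the matrix-vector product, z = [4, 2, -17, -11].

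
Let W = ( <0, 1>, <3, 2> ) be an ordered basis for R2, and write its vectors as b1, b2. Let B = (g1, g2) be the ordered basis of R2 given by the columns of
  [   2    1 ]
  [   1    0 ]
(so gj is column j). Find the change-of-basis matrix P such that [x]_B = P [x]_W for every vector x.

[[1, 2], [-2, -1]]

Let M have columns bj and N have columns gj. Then for every x, N [x]_B = x = M [x]_W, so P = N^(-1) M.
Since det N = -1, N^(-1) has integer entries; multiplying gives P = [[1, 2], [-2, -1]].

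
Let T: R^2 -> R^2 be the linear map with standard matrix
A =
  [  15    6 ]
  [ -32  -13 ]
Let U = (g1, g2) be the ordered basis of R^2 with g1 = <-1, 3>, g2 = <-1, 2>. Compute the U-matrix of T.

The j-th column of [T]_U is [T(gj)]_U.
T(g1) = A g1 = <3, -7> = -g1 - 2g2, so column 1 is <-1, -2>.
Repeating for g2 and assembling the columns gives [[-1, 0], [-2, 3]].

[[-1, 0], [-2, 3]]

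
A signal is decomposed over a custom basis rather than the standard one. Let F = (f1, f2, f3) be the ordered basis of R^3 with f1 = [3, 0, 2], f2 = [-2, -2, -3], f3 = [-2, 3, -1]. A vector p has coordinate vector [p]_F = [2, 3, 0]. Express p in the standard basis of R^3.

By definition p = 2f1 + 3f2 + 0·f3.
Summing componentwise gives [0, -6, -5].

[0, -6, -5]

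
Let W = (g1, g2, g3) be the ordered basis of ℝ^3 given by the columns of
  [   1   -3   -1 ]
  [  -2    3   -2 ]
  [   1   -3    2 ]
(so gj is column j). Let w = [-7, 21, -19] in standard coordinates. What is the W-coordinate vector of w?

[-2, 3, -4]

Write w = c_1 g1 + ... + c_3 g3 and solve for the c_i.
Gaussian elimination on [M | w] yields c = (-2, 3, -4).
Check: -2g1 + 3g2 - 4g3 = [-7, 21, -19].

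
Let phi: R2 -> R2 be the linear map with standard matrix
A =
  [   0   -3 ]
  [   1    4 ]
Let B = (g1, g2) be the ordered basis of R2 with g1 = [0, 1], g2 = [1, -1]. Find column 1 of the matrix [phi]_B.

[1, -3]

Compute phi(g1) = A g1 = [-3, 4] in standard coordinates.
Then write this in B-coordinates: solve for y in y_1 g1 + y_2 g2 = [-3, 4].
This gives y = [1, -3], which is column 1 of [phi]_B.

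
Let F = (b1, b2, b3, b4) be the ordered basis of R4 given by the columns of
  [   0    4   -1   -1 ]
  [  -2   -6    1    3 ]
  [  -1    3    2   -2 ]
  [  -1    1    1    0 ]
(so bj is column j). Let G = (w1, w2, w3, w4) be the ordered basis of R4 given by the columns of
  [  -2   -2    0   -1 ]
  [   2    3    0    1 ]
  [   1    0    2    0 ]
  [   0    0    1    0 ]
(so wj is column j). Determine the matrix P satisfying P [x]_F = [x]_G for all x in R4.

[[1, 1, 0, -2], [-2, -2, 0, 2], [-1, 1, 1, 0], [2, -2, 1, 1]]

Take x = bj: its F-coordinates are the j-th standard unit vector, so P e_j — column j of P — equals [bj]_G.
b1 = w1 - 2w2 - w3 + 2w4, giving column 1 = <1, -2, -1, 2>; repeating for each j gives P = [[1, 1, 0, -2], [-2, -2, 0, 2], [-1, 1, 1, 0], [2, -2, 1, 1]].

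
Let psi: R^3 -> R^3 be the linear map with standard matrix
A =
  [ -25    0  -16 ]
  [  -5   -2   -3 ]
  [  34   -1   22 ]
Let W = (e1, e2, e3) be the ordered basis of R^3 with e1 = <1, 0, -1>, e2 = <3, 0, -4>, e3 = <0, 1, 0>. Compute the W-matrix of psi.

[[0, -2, -3], [-3, -3, 1], [-2, -3, -2]]

Let P have columns e1, ..., e3. Then [psi]_W = P^(-1) A P.
Here det P = 1, so P^(-1) is integer; computing A P first and then P^(-1)(A P) gives [[0, -2, -3], [-3, -3, 1], [-2, -3, -2]].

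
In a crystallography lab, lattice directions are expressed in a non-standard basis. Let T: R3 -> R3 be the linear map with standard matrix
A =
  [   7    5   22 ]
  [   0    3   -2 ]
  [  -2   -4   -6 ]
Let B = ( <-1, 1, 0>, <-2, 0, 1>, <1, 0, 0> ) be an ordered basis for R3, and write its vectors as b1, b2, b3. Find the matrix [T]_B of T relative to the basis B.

[[3, -2, 0], [-2, -2, -2], [-3, 2, 3]]

The j-th column of [T]_B is [T(bj)]_B.
T(b1) = A b1 = <-2, 3, -2> = 3b1 - 2b2 - 3b3, so column 1 is <3, -2, -3>.
Repeating for b2, b3 and assembling the columns gives [[3, -2, 0], [-2, -2, -2], [-3, 2, 3]].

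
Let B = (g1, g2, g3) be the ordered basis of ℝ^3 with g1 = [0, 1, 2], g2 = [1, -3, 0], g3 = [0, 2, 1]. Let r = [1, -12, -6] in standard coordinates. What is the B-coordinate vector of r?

[-1, 1, -4]

[r]_B is the unique c with M c = r, where M has columns g1, ..., g3.
Row-reducing the augmented matrix [M | r] gives c = (-1, 1, -4).
Check: -g1 + g2 - 4g3 = [1, -12, -6].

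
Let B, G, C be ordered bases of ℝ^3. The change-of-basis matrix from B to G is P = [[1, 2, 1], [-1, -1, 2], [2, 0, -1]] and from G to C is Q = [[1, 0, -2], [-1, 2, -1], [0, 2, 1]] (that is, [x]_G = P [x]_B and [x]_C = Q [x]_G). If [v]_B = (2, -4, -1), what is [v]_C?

(-17, 2, 5)

Apply P to get G-coordinates (-7, 0, 5), then Q to get C-coordinates.
The result is [v]_C = (-17, 2, 5).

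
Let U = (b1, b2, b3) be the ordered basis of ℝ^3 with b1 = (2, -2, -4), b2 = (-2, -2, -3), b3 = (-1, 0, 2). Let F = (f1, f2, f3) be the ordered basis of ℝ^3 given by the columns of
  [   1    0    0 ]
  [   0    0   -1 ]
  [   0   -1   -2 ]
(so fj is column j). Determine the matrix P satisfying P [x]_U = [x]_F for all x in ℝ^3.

Take x = bj: its U-coordinates are the j-th standard unit vector, so P e_j — column j of P — equals [bj]_F.
b1 = 2f1 + 0·f2 + 2f3, giving column 1 = (2, 0, 2); repeating for each j gives P = [[2, -2, -1], [0, -1, -2], [2, 2, 0]].

[[2, -2, -1], [0, -1, -2], [2, 2, 0]]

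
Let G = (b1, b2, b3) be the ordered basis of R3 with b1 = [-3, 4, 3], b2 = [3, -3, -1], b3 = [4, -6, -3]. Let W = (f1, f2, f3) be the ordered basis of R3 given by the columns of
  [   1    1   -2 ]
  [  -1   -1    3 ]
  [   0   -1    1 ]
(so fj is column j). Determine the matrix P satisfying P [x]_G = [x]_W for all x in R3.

[[1, 2, -1], [-2, 1, 1], [1, 0, -2]]

Take x = bj: its G-coordinates are the j-th standard unit vector, so P e_j — column j of P — equals [bj]_W.
b1 = f1 - 2f2 + f3, giving column 1 = [1, -2, 1]; repeating for each j gives P = [[1, 2, -1], [-2, 1, 1], [1, 0, -2]].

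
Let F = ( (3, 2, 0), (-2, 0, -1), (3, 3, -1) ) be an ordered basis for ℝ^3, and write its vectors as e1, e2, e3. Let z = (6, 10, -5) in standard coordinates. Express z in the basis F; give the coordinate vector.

We seek scalars with c_1 e1 + ... + c_3 e3 = z; equivalently solve M c = z where the columns of M are e1, ..., e3.
Row-reducing the augmented matrix [M | z] gives c = (2, 3, 2).
Check: 2e1 + 3e2 + 2e3 = (6, 10, -5).

(2, 3, 2)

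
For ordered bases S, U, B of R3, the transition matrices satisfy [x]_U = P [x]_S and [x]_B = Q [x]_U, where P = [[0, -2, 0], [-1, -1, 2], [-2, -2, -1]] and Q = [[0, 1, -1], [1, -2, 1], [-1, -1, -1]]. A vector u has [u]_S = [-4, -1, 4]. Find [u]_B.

[7, -18, -21]

First [u]_U = P [u]_S = [2, 13, 6].
Then [u]_B = Q [u]_U = [7, -18, -21].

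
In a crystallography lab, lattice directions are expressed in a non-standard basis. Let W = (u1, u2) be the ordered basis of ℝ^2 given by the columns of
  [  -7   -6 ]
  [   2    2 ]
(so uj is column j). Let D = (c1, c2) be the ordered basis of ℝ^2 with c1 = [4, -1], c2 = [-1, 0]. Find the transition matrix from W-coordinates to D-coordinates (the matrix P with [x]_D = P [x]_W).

[[-2, -2], [-1, -2]]

Column j of P is [uj]_D, since P maps W-coordinates to D-coordinates.
Expressing u1 in D: u1 = -2c1 - c2, so column 1 of P is [-2, -1].
Doing the same for each uj gives P = [[-2, -2], [-1, -2]].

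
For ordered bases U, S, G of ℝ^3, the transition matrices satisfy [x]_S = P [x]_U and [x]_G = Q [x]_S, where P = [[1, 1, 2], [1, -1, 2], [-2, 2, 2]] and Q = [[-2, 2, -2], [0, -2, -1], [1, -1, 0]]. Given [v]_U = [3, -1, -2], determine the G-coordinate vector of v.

Apply P to get S-coordinates [-2, 0, -12], then Q to get G-coordinates.
The result is [v]_G = [28, 12, -2].

[28, 12, -2]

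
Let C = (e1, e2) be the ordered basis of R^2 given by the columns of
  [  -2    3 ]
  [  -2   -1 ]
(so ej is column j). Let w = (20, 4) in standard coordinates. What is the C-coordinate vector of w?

[w]_C is the unique c with M c = w, where M has columns e1, e2.
System: -2c_1 + 3c_2 = 20, -2c_1 - c_2 = 4; solving gives c_1 = -4, c_2 = 4.
Check: -4e1 + 4e2 = (20, 4).

(-4, 4)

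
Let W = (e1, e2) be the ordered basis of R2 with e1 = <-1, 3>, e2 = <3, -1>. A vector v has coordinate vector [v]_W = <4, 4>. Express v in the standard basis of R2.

v = M [v]_W, where M has columns e1, e2.
Carrying out the matrix-vector product, v = <8, 8>.

<8, 8>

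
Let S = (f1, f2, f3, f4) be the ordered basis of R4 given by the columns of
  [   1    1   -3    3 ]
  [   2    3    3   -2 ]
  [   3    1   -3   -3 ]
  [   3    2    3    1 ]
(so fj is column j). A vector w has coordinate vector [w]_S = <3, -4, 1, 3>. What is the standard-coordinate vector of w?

<5, -9, -7, 7>

w = M [w]_S, where M has columns f1, ..., f4.
Carrying out the matrix-vector product, w = <5, -9, -7, 7>.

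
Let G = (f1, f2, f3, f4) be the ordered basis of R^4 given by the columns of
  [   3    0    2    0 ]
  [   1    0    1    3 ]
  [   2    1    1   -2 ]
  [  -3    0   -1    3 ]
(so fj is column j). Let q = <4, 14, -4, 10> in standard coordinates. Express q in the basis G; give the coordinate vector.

We seek scalars with c_1 f1 + ... + c_4 f4 = q; equivalently solve M c = q where the columns of M are f1, ..., f4.
Gaussian elimination on [M | q] yields c = (0, 2, 2, 4).
Check: 0·f1 + 2f2 + 2f3 + 4f4 = <4, 14, -4, 10>.

<0, 2, 2, 4>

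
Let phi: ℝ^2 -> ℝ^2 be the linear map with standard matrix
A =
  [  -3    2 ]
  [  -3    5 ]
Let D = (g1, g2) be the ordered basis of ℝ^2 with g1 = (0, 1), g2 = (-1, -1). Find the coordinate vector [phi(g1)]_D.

Column 1 of [phi]_D is the D-coordinate vector of phi(g1).
In standard coordinates phi(g1) = A g1 = (2, 5).
Converting to D: (2, 5) = 3g1 - 2g2, so the coordinate vector is (3, -2).

(3, -2)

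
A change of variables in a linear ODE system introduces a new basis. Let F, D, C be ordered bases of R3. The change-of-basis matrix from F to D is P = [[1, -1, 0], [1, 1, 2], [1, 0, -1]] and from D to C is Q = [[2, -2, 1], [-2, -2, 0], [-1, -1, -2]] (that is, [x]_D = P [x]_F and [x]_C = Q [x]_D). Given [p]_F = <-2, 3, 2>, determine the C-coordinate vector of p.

<-24, 0, 8>

Apply P to get D-coordinates <-5, 5, -4>, then Q to get C-coordinates.
The result is [p]_C = <-24, 0, 8>.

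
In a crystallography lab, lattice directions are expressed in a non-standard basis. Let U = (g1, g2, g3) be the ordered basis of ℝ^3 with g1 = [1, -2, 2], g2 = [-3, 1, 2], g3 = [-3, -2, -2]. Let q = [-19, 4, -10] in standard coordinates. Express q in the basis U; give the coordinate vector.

[-4, 2, 3]

Write q = c_1 g1 + ... + c_3 g3 and solve for the c_i.
Row-reducing the augmented matrix [M | q] gives c = (-4, 2, 3).
Check: -4g1 + 2g2 + 3g3 = [-19, 4, -10].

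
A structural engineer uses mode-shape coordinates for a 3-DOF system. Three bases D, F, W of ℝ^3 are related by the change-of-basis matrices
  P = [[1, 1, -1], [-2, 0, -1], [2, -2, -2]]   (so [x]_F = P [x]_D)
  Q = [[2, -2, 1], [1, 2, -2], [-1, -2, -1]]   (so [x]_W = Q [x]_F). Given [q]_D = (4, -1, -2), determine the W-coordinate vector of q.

Composing the changes, [q]_W = Q P [q]_D.
Q P = [[8, 0, -2], [-7, 5, 1], [1, 1, 5]]; applying this to (4, -1, -2) gives (36, -35, -7).

(36, -35, -7)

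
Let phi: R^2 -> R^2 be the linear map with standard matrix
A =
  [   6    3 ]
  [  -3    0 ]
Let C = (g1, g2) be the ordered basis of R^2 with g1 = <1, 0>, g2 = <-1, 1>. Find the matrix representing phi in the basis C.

[[3, 0], [-3, 3]]

The j-th column of [phi]_C is [phi(gj)]_C.
phi(g1) = A g1 = <6, -3> = 3g1 - 3g2, so column 1 is <3, -3>.
Repeating for g2 and assembling the columns gives [[3, 0], [-3, 3]].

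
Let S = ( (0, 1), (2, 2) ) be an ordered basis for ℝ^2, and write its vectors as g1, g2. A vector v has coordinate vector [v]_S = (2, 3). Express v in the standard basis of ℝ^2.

(6, 8)

By definition v = 2g1 + 3g2.
Summing componentwise gives (6, 8).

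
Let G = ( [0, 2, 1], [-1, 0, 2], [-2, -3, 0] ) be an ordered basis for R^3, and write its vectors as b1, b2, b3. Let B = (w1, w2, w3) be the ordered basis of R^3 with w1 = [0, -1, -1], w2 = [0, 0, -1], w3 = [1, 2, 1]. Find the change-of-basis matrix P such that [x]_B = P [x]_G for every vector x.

[[-2, -2, -1], [1, -1, -1], [0, -1, -2]]

Column j of P is [bj]_B, since P maps G-coordinates to B-coordinates.
Expressing b1 in B: b1 = -2w1 + w2 + 0·w3, so column 1 of P is [-2, 1, 0].
Doing the same for each bj gives P = [[-2, -2, -1], [1, -1, -1], [0, -1, -2]].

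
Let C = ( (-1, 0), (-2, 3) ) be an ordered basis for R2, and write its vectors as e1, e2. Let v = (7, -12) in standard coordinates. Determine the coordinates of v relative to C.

(1, -4)

We seek scalars with c_1 e1 + c_2 e2 = v; equivalently solve M c = v where the columns of M are e1, e2.
System: -c_1 - 2c_2 = 7, 0c_1 + 3c_2 = -12; solving gives c_1 = 1, c_2 = -4.
Check: e1 - 4e2 = (7, -12).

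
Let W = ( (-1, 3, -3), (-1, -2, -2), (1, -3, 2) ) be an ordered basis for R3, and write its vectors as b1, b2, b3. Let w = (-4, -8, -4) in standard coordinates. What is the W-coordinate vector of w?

(-4, 4, -4)

Write w = c_1 b1 + ... + c_3 b3 and solve for the c_i.
Row-reducing the augmented matrix [M | w] gives c = (-4, 4, -4).
Check: -4b1 + 4b2 - 4b3 = (-4, -8, -4).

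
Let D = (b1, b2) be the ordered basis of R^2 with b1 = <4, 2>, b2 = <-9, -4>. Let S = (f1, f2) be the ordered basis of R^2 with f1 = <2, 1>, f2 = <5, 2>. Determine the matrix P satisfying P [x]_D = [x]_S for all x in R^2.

Column j of P is [bj]_S, since P maps D-coordinates to S-coordinates.
Expressing b1 in S: b1 = 2f1 + 0·f2, so column 1 of P is <2, 0>.
Doing the same for each bj gives P = [[2, -2], [0, -1]].

[[2, -2], [0, -1]]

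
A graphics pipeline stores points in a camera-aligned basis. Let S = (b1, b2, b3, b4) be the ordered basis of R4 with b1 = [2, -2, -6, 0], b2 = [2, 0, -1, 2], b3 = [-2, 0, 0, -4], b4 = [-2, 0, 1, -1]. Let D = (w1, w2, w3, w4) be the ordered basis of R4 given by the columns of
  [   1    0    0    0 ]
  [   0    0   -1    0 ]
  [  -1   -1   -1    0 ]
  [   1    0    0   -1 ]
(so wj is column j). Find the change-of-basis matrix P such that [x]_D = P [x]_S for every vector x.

Take x = bj: its S-coordinates are the j-th standard unit vector, so P e_j — column j of P — equals [bj]_D.
b1 = 2w1 + 2w2 + 2w3 + 2w4, giving column 1 = [2, 2, 2, 2]; repeating for each j gives P = [[2, 2, -2, -2], [2, -1, 2, 1], [2, 0, 0, 0], [2, 0, 2, -1]].

[[2, 2, -2, -2], [2, -1, 2, 1], [2, 0, 0, 0], [2, 0, 2, -1]]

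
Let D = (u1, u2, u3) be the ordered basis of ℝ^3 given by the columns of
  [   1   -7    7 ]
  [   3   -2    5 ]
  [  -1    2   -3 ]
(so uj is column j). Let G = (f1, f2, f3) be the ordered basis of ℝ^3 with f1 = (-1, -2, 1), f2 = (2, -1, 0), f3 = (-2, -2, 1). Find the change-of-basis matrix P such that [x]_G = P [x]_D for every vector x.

[[1, 1, -1], [-1, -2, 1], [-2, 1, -2]]

Let M have columns uj and N have columns fj. Then for every x, N [x]_G = x = M [x]_D, so P = N^(-1) M.
Since det N = -1, N^(-1) has integer entries; multiplying gives P = [[1, 1, -1], [-1, -2, 1], [-2, 1, -2]].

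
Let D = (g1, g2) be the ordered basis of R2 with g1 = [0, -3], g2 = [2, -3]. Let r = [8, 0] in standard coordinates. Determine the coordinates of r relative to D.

Write r = c_1 g1 + c_2 g2 and solve for the c_i.
System: 0c_1 + 2c_2 = 8, -3c_1 - 3c_2 = 0; solving gives c_1 = -4, c_2 = 4.
Check: -4g1 + 4g2 = [8, 0].

[-4, 4]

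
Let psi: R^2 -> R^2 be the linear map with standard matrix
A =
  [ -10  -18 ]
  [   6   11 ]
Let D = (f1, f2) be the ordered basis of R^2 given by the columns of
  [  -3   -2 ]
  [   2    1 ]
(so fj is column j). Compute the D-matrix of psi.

[[2, 0], [0, -1]]

Let P have columns f1, f2. Then [psi]_D = P^(-1) A P.
Here det P = 1, so P^(-1) is integer; computing A P first and then P^(-1)(A P) gives [[2, 0], [0, -1]].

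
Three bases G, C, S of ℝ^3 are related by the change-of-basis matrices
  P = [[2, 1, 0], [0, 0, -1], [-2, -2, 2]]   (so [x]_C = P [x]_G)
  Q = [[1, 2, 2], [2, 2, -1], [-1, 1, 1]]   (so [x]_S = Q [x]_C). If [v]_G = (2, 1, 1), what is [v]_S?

(-5, 12, -10)

Apply P to get C-coordinates (5, -1, -4), then Q to get S-coordinates.
The result is [v]_S = (-5, 12, -10).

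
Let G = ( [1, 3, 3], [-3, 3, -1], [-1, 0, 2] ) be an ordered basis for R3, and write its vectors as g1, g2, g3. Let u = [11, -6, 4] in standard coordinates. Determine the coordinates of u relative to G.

Write u = c_1 g1 + ... + c_3 g3 and solve for the c_i.
Solving this 3x3 system gives c = (1, -3, -1).
Check: g1 - 3g2 - g3 = [11, -6, 4].

[1, -3, -1]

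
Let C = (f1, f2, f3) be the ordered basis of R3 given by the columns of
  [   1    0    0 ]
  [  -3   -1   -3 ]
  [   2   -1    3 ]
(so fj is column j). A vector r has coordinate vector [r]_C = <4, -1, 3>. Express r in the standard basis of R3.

By definition r = 4f1 - f2 + 3f3.
Summing componentwise gives <4, -20, 18>.

<4, -20, 18>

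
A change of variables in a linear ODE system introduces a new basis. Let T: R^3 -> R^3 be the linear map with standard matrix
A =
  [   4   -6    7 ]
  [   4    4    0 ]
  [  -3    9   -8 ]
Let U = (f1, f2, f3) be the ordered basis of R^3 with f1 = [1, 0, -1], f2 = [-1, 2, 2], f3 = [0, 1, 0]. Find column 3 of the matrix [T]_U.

Compute T(f3) = A f3 = [-6, 4, 9] in standard coordinates.
Then write this in U-coordinates: solve for y in y_1 f1 + ... + y_3 f3 = [-6, 4, 9].
This gives y = [-3, 3, -2], which is column 3 of [T]_U.

[-3, 3, -2]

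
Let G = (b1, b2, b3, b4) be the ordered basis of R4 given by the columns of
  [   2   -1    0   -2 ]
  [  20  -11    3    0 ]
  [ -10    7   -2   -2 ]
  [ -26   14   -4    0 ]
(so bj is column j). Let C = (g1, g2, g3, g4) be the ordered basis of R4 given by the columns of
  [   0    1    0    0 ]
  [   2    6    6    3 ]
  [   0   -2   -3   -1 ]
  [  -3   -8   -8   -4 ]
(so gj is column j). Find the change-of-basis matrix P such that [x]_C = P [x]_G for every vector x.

Take x = bj: its G-coordinates are the j-th standard unit vector, so P e_j — column j of P — equals [bj]_C.
b1 = -2g1 + 2g2 + 2g3 + 0·g4, giving column 1 = (-2, 2, 2, 0); repeating for each j gives P = [[-2, 2, 0, 0], [2, -1, 0, -2], [2, -2, 1, 2], [0, 1, -1, 0]].

[[-2, 2, 0, 0], [2, -1, 0, -2], [2, -2, 1, 2], [0, 1, -1, 0]]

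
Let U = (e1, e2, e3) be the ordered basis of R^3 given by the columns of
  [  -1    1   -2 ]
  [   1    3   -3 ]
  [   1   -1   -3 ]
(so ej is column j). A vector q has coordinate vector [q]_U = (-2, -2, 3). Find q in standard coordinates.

(-6, -17, -9)

By definition q = -2e1 - 2e2 + 3e3.
Summing componentwise gives (-6, -17, -9).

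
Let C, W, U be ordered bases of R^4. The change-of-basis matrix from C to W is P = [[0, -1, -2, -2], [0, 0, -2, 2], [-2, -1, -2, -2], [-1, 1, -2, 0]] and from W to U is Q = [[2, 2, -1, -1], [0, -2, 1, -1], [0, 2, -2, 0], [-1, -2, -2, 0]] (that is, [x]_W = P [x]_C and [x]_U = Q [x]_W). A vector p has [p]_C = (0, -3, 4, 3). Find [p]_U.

Composing the changes, [p]_U = Q P [p]_C.
Q P = [[3, -2, -4, 2], [-1, -2, 4, -6], [4, 2, 0, 8], [4, 3, 10, 2]]; applying this to (0, -3, 4, 3) gives (-4, 4, 18, 37).

(-4, 4, 18, 37)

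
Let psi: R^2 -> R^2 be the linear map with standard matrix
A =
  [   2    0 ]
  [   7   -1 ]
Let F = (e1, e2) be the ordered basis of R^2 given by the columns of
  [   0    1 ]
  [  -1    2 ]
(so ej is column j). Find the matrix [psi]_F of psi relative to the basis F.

Let P have columns e1, e2. Then [psi]_F = P^(-1) A P.
Here det P = 1, so P^(-1) is integer; computing A P first and then P^(-1)(A P) gives [[-1, -1], [0, 2]].

[[-1, -1], [0, 2]]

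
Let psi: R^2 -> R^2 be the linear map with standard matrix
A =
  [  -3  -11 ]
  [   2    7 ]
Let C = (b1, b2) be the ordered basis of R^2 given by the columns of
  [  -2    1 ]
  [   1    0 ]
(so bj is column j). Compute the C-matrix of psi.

[[3, 2], [1, 1]]

Let P have columns b1, b2. Then [psi]_C = P^(-1) A P.
Here det P = -1, so P^(-1) is integer; computing A P first and then P^(-1)(A P) gives [[3, 2], [1, 1]].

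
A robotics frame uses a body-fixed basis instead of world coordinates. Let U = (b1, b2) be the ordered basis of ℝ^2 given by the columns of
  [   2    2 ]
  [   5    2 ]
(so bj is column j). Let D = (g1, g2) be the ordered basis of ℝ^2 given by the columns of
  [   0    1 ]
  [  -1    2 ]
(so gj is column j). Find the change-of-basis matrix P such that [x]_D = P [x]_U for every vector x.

[[-1, 2], [2, 2]]

Take x = bj: its U-coordinates are the j-th standard unit vector, so P e_j — column j of P — equals [bj]_D.
b1 = -g1 + 2g2, giving column 1 = [-1, 2]; repeating for each j gives P = [[-1, 2], [2, 2]].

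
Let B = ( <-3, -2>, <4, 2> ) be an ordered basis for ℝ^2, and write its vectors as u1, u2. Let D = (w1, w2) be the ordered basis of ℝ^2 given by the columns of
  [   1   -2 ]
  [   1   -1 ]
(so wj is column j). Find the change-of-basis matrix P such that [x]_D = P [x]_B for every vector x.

Column j of P is [uj]_D, since P maps B-coordinates to D-coordinates.
Expressing u1 in D: u1 = -w1 + w2, so column 1 of P is <-1, 1>.
Doing the same for each uj gives P = [[-1, 0], [1, -2]].

[[-1, 0], [1, -2]]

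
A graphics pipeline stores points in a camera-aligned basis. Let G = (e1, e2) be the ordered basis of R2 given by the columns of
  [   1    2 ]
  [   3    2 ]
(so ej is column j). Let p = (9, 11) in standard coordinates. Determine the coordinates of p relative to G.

[p]_G is the unique c with M c = p, where M has columns e1, e2.
System: c_1 + 2c_2 = 9, 3c_1 + 2c_2 = 11; solving gives c_1 = 1, c_2 = 4.
Check: e1 + 4e2 = (9, 11).

(1, 4)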